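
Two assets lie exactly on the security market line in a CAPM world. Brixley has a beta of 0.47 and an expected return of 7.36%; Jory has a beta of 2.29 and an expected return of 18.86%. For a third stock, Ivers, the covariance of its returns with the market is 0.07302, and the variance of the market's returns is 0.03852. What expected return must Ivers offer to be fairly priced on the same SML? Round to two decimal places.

MRP = (18.86% − 7.36%) / (2.29 − 0.47) = 6.3187%
R_f = 7.36% − 0.47 × 6.3187% = 4.3902%
β_Ivers = Cov / Var(R_m) = 0.07302 / 0.03852 = 1.8956
E(R_Ivers) = R_f + β × MRP = 4.3902% + 1.8956 × 6.3187% = 16.37%

16.37%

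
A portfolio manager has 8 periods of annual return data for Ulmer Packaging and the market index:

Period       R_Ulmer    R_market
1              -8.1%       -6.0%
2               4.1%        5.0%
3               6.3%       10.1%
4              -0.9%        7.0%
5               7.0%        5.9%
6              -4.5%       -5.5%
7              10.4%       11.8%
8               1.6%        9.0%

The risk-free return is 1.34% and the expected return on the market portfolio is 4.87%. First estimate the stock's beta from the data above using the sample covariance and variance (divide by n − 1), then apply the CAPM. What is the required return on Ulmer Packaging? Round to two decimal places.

Mean R_i = (-8.1 + 4.1 + 6.3 − 0.9 + 7.0 − 4.5 + 10.4 + 1.6) / 8 = 1.9875%
Mean R_m = (-6.0 + 5.0 + 10.1 + 7.0 + 5.9 − 5.5 + 11.8 + 9.0) / 8 = 4.6625%
Σ(R_i − R̄_i)(R_m − R̄_m) = 255.4663  ⇒  Cov = 255.4663 / 7 = 36.4952
Σ(R_m − R̄_m)² = 323.3988  ⇒  Var(R_m) = 323.3988 / 7 = 46.1998
β = Cov / Var(R_m) = 36.4952 / 46.1998 = 0.7899
MRP = 4.87% − 1.34% = 3.53%
E(R) = R_f + β × MRP = 1.34% + 0.7899 × 3.53% = 4.13%

4.13%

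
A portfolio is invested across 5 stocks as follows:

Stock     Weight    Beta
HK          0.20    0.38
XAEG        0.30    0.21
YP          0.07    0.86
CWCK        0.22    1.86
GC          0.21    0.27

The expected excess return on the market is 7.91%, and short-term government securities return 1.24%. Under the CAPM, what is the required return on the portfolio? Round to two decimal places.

β_P = Σ w_i β_i = 0.20×0.38 + 0.30×0.21 + 0.07×0.86 + 0.22×1.86 + 0.21×0.27 = 0.6651
E(R_P) = R_f + β_P × MRP = 1.24% + 0.6651 × 7.91% = 6.50%

6.50%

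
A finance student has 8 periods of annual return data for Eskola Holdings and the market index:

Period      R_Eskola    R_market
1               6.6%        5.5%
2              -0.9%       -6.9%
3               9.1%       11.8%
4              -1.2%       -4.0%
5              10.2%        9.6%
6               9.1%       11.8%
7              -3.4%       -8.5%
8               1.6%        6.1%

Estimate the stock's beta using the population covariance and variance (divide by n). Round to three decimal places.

Mean R_i = (6.6 − 0.9 + 9.1 − 1.2 + 10.2 + 9.1 − 3.4 + 1.6) / 8 = 3.8875%
Mean R_m = (5.5 − 6.9 + 11.8 − 4.0 + 9.6 + 11.8 − 8.5 + 6.1) / 8 = 3.1750%
Σ(R_i − R̄_i)(R_m − R̄_m) = 299.9075  ⇒  Cov = 299.9075 / 8 = 37.4884
Σ(R_m − R̄_m)² = 493.3150  ⇒  Var(R_m) = 493.3150 / 8 = 61.6644
β = Cov / Var(R_m) = 37.4884 / 61.6644 = 0.6079

0.608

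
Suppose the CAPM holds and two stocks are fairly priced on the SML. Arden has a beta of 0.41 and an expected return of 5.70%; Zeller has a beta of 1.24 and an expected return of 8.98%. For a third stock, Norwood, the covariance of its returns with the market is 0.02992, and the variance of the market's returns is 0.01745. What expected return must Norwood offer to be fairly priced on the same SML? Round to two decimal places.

MRP = (8.98% − 5.70%) / (1.24 − 0.41) = 3.9518%
R_f = 5.70% − 0.41 × 3.9518% = 4.0798%
β_Norwood = Cov / Var(R_m) = 0.02992 / 0.01745 = 1.7146
E(R_Norwood) = R_f + β × MRP = 4.0798% + 1.7146 × 3.9518% = 10.86%

10.86%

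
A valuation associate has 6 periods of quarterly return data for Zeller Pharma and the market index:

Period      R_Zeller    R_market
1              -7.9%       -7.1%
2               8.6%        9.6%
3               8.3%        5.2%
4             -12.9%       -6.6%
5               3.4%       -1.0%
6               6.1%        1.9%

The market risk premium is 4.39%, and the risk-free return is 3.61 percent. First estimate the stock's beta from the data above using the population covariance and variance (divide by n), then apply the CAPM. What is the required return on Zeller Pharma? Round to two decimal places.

Mean R_i = (-7.9 + 8.6 + 8.3 − 12.9 + 3.4 + 6.1) / 6 = 0.9333%
Mean R_m = (-7.1 + 9.6 + 5.2 − 6.6 − 1.0 + 1.9) / 6 = 0.3333%
Σ(R_i − R̄_i)(R_m − R̄_m) = 273.2733  ⇒  Cov = 273.2733 / 6 = 45.5456
Σ(R_m − R̄_m)² = 217.1133  ⇒  Var(R_m) = 217.1133 / 6 = 36.1856
β = Cov / Var(R_m) = 45.5456 / 36.1856 = 1.2587
E(R) = R_f + β × MRP = 3.61% + 1.2587 × 4.39% = 9.14%

9.14%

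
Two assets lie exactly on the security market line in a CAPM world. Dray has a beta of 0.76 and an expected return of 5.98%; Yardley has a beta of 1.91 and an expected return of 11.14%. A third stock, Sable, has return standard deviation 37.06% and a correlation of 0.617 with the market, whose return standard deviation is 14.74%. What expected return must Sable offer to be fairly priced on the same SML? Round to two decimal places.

9.53%

MRP = (11.14% − 5.98%) / (1.91 − 0.76) = 4.4870%
R_f = 5.98% − 0.76 × 4.4870% = 2.5699%
β_Sable = ρ·σ_i/σ_m = 0.617 × 37.06 / 14.74 = 1.5513
E(R_Sable) = R_f + β × MRP = 2.5699% + 1.5513 × 4.4870% = 9.53%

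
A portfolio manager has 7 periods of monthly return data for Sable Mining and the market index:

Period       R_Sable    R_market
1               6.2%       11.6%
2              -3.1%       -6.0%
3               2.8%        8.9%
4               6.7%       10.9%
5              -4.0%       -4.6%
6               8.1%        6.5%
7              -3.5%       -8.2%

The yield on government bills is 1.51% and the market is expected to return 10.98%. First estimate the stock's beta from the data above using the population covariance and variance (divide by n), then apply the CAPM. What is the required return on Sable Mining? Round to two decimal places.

6.85%

Mean R_i = (6.2 − 3.1 + 2.8 + 6.7 − 4.0 + 8.1 − 3.5) / 7 = 1.8857%
Mean R_m = (11.6 − 6.0 + 8.9 + 10.9 − 4.6 + 6.5 − 8.2) / 7 = 2.7286%
Σ(R_i − R̄_i)(R_m − R̄_m) = 252.2029  ⇒  Cov = 252.2029 / 7 = 36.0290
Σ(R_m − R̄_m)² = 447.1143  ⇒  Var(R_m) = 447.1143 / 7 = 63.8735
β = Cov / Var(R_m) = 36.0290 / 63.8735 = 0.5641
MRP = 10.98% − 1.51% = 9.47%
E(R) = R_f + β × MRP = 1.51% + 0.5641 × 9.47% = 6.85%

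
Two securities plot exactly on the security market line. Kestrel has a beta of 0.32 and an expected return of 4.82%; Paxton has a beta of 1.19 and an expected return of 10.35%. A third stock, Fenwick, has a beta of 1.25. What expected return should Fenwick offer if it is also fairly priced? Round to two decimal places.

MRP (SML slope) = (10.35% − 4.82%) / (1.19 − 0.32) = 5.53% / 0.87 = 6.3563%
R_f (intercept) = 4.82% − 0.32 × 6.3563% = 2.7860%
E(R_Fenwick) = R_f + β × MRP = 2.7860% + 1.25 × 6.3563% = 10.73%

10.73%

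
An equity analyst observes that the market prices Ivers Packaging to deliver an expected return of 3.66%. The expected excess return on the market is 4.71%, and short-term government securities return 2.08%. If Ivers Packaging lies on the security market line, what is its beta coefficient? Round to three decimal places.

β = (E(R) − R_f) / MRP = (3.66% − 2.08%) / 4.71% = 1.58% / 4.71% = 0.335

0.335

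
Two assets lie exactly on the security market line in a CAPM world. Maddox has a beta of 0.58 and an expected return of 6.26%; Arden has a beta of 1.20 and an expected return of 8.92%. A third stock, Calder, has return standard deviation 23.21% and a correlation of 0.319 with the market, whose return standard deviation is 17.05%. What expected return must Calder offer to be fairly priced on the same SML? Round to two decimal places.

MRP = (8.92% − 6.26%) / (1.20 − 0.58) = 4.2903%
R_f = 6.26% − 0.58 × 4.2903% = 3.7716%
β_Calder = ρ·σ_i/σ_m = 0.319 × 23.21 / 17.05 = 0.4343
E(R_Calder) = R_f + β × MRP = 3.7716% + 0.4343 × 4.2903% = 5.63%

5.63%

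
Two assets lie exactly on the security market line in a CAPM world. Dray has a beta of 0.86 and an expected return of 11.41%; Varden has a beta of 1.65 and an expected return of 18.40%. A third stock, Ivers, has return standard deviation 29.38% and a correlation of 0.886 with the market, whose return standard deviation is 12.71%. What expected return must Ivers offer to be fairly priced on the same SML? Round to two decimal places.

21.92%

MRP = (18.40% − 11.41%) / (1.65 − 0.86) = 8.8481%
R_f = 11.41% − 0.86 × 8.8481% = 3.8006%
β_Ivers = ρ·σ_i/σ_m = 0.886 × 29.38 / 12.71 = 2.0480
E(R_Ivers) = R_f + β × MRP = 3.8006% + 2.0480 × 8.8481% = 21.92%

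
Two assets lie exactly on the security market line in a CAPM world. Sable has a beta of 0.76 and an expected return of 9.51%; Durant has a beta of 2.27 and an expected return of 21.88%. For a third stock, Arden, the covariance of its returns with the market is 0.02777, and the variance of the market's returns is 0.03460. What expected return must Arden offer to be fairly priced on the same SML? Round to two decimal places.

MRP = (21.88% − 9.51%) / (2.27 − 0.76) = 8.1921%
R_f = 9.51% − 0.76 × 8.1921% = 3.2840%
β_Arden = Cov / Var(R_m) = 0.02777 / 0.03460 = 0.8026
E(R_Arden) = R_f + β × MRP = 3.2840% + 0.8026 × 8.1921% = 9.86%

9.86%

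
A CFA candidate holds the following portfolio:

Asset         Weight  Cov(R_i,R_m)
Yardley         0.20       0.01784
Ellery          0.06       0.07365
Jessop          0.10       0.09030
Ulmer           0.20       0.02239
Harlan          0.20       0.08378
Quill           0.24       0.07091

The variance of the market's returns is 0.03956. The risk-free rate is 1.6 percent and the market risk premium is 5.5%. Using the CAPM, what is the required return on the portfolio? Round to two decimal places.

9.28%

β_Yardley = 0.01784 / 0.03956 = 0.4510
β_Ellery = 0.07365 / 0.03956 = 1.8617
β_Jessop = 0.09030 / 0.03956 = 2.2826
β_Ulmer = 0.02239 / 0.03956 = 0.5660
β_Harlan = 0.08378 / 0.03956 = 2.1178
β_Quill = 0.07091 / 0.03956 = 1.7925
β_P = Σ w_i β_i = 0.20×0.4510 + 0.06×1.8617 + 0.10×2.2826 + 0.20×0.5660 + 0.20×2.1178 + 0.24×1.7925 = 1.3971
E(R_P) = R_f + β_P × MRP = 1.6% + 1.3971 × 5.5% = 9.28%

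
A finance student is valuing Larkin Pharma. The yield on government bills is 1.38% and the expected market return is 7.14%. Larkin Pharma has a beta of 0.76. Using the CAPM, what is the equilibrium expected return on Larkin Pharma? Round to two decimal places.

Market risk premium = E(R_m) − R_f = 7.14% − 1.38% = 5.76%
E(R) = R_f + β × MRP = 1.38% + 0.76 × 5.76% = 5.76%

5.76%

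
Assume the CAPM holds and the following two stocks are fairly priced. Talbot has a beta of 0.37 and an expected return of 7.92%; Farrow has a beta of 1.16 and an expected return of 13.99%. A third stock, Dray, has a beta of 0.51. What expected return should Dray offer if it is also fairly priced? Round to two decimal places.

MRP (SML slope) = (13.99% − 7.92%) / (1.16 − 0.37) = 6.07% / 0.79 = 7.6835%
R_f (intercept) = 7.92% − 0.37 × 7.6835% = 5.0771%
E(R_Dray) = R_f + β × MRP = 5.0771% + 0.51 × 7.6835% = 9.00%

9.00%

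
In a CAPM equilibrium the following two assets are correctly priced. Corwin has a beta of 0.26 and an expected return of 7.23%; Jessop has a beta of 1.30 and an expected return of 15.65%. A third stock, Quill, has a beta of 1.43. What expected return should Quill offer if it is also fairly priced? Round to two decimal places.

MRP (SML slope) = (15.65% − 7.23%) / (1.30 − 0.26) = 8.42% / 1.04 = 8.0962%
R_f (intercept) = 7.23% − 0.26 × 8.0962% = 5.1250%
E(R_Quill) = R_f + β × MRP = 5.1250% + 1.43 × 8.0962% = 16.70%

16.70%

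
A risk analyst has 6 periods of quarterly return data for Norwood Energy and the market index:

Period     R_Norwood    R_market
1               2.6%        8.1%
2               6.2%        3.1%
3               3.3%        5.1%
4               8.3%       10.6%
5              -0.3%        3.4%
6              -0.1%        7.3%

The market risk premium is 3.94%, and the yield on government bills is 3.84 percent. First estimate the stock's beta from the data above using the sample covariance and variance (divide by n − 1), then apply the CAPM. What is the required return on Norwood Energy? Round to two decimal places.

5.50%

Mean R_i = (2.6 + 6.2 + 3.3 + 8.3 − 0.3 − 0.1) / 6 = 3.3333%
Mean R_m = (8.1 + 3.1 + 5.1 + 10.6 + 3.4 + 7.3) / 6 = 6.2667%
Σ(R_i − R̄_i)(R_m − R̄_m) = 18.0067  ⇒  Cov = 18.0067 / 5 = 3.6013
Σ(R_m − R̄_m)² = 42.8133  ⇒  Var(R_m) = 42.8133 / 5 = 8.5627
β = Cov / Var(R_m) = 3.6013 / 8.5627 = 0.4206
E(R) = R_f + β × MRP = 3.84% + 0.4206 × 3.94% = 5.50%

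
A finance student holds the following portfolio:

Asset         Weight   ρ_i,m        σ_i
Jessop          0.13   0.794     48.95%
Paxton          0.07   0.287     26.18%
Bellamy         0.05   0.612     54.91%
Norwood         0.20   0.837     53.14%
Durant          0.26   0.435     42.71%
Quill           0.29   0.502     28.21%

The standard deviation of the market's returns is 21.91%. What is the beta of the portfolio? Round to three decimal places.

1.145

β_Jessop = 0.794 × 48.95% / 21.91% = 1.7739
β_Paxton = 0.287 × 26.18% / 21.91% = 0.3429
β_Bellamy = 0.612 × 54.91% / 21.91% = 1.5338
β_Norwood = 0.837 × 53.14% / 21.91% = 2.0300
β_Durant = 0.435 × 42.71% / 21.91% = 0.8480
β_Quill = 0.502 × 28.21% / 21.91% = 0.6463
β_P = Σ w_i β_i = 0.13×1.7739 + 0.07×0.3429 + 0.05×1.5338 + 0.20×2.0300 + 0.26×0.8480 + 0.29×0.6463 = 1.1452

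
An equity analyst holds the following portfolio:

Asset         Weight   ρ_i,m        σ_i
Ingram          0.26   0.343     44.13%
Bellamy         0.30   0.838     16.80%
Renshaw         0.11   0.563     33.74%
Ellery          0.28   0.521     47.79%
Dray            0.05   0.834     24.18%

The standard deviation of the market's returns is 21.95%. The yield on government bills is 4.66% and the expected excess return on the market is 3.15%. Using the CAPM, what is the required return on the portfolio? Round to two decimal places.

β_Ingram = 0.343 × 44.13% / 21.95% = 0.6896
β_Bellamy = 0.838 × 16.80% / 21.95% = 0.6414
β_Renshaw = 0.563 × 33.74% / 21.95% = 0.8654
β_Ellery = 0.521 × 47.79% / 21.95% = 1.1343
β_Dray = 0.834 × 24.18% / 21.95% = 0.9187
β_P = Σ w_i β_i = 0.26×0.6896 + 0.30×0.6414 + 0.11×0.8654 + 0.28×1.1343 + 0.05×0.9187 = 0.8304
E(R_P) = R_f + β_P × MRP = 4.66% + 0.8304 × 3.15% = 7.28%

7.28%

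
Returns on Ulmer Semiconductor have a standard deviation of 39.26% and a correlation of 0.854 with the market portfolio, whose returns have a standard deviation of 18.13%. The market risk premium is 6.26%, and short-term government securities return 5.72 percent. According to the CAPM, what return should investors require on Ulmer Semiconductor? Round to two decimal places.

β = ρ × σ_i / σ_m = 0.854 × 39.26% / 18.13% = 1.8493
E(R) = 5.72% + 1.8493 × 6.26% = 17.30%

17.30%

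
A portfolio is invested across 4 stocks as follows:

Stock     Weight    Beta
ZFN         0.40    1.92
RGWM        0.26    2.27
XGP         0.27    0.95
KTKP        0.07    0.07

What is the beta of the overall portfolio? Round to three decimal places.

β_P = Σ w_i β_i = 0.40×1.92 + 0.26×2.27 + 0.27×0.95 + 0.07×0.07 = 1.6196

1.620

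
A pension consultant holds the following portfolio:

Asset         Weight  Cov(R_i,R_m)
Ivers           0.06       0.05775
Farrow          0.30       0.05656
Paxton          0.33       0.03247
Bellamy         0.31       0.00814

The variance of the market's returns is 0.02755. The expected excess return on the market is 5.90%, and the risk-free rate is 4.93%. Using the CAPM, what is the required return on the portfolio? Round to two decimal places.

β_Ivers = 0.05775 / 0.02755 = 2.0962
β_Farrow = 0.05656 / 0.02755 = 2.0530
β_Paxton = 0.03247 / 0.02755 = 1.1786
β_Bellamy = 0.00814 / 0.02755 = 0.2955
β_P = Σ w_i β_i = 0.06×2.0962 + 0.30×2.0530 + 0.33×1.1786 + 0.31×0.2955 = 1.2222
E(R_P) = R_f + β_P × MRP = 4.93% + 1.2222 × 5.90% = 12.14%

12.14%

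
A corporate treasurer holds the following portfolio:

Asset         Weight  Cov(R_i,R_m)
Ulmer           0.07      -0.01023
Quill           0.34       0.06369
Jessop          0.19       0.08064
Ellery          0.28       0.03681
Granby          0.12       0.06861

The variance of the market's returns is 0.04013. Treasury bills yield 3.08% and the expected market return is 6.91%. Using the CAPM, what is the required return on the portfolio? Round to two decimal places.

8.31%

β_Ulmer = -0.01023 / 0.04013 = -0.2549
β_Quill = 0.06369 / 0.04013 = 1.5871
β_Jessop = 0.08064 / 0.04013 = 2.0095
β_Ellery = 0.03681 / 0.04013 = 0.9173
β_Granby = 0.06861 / 0.04013 = 1.7097
β_P = Σ w_i β_i = 0.07×-0.2549 + 0.34×1.5871 + 0.19×2.0095 + 0.28×0.9173 + 0.12×1.7097 = 1.3656
MRP = 6.91% − 3.08% = 3.83%
E(R_P) = R_f + β_P × MRP = 3.08% + 1.3656 × 3.83% = 8.31%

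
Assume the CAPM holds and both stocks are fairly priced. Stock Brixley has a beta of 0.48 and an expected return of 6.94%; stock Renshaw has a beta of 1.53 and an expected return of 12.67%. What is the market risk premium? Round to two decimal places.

5.46%

Both satisfy E(R) = R_f + β·MRP, so the slope of the SML is
MRP = (12.67% − 6.94%) / (1.53 − 0.48) = 5.73% / 1.05 = 5.4571%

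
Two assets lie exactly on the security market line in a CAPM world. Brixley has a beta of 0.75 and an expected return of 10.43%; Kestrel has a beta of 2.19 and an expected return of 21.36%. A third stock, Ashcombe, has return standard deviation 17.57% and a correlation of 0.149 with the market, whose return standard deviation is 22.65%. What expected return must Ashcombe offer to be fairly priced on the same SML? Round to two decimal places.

5.61%

MRP = (21.36% − 10.43%) / (2.19 − 0.75) = 7.5903%
R_f = 10.43% − 0.75 × 7.5903% = 4.7373%
β_Ashcombe = ρ·σ_i/σ_m = 0.149 × 17.57 / 22.65 = 0.1156
E(R_Ashcombe) = R_f + β × MRP = 4.7373% + 0.1156 × 7.5903% = 5.61%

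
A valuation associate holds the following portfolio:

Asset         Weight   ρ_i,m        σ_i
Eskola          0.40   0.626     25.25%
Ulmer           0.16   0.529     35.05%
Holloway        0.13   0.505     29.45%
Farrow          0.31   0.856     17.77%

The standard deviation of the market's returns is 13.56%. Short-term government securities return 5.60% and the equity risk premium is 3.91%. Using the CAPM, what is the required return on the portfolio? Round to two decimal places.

10.20%

β_Eskola = 0.626 × 25.25% / 13.56% = 1.1657
β_Ulmer = 0.529 × 35.05% / 13.56% = 1.3674
β_Holloway = 0.505 × 29.45% / 13.56% = 1.0968
β_Farrow = 0.856 × 17.77% / 13.56% = 1.1218
β_P = Σ w_i β_i = 0.40×1.1657 + 0.16×1.3674 + 0.13×1.0968 + 0.31×1.1218 = 1.1754
E(R_P) = R_f + β_P × MRP = 5.60% + 1.1754 × 3.91% = 10.20%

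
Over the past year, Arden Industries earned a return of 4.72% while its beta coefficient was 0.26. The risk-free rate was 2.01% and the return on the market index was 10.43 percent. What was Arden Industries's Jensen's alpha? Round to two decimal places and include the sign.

Market excess return = 10.43% − 2.01% = 8.42%
CAPM benchmark = R_f + β(R_m − R_f) = 2.01% + 0.26 × 8.42% = 4.1992%
α = actual − benchmark = 4.72% − 4.1992% = +0.52%

+0.52%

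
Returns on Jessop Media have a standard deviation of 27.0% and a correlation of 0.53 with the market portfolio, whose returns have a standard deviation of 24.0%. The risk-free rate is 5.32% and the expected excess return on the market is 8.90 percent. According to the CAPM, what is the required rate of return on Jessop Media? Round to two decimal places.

10.63%

β = ρ × σ_i / σ_m = 0.53 × 27.0% / 24.0% = 0.5963
E(R) = 5.32% + 0.5963 × 8.90% = 10.63%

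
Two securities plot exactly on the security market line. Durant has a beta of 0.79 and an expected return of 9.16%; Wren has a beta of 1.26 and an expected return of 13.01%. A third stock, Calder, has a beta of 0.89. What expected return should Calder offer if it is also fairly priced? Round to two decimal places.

9.98%

MRP (SML slope) = (13.01% − 9.16%) / (1.26 − 0.79) = 3.85% / 0.47 = 8.1915%
R_f (intercept) = 9.16% − 0.79 × 8.1915% = 2.6887%
E(R_Calder) = R_f + β × MRP = 2.6887% + 0.89 × 8.1915% = 9.98%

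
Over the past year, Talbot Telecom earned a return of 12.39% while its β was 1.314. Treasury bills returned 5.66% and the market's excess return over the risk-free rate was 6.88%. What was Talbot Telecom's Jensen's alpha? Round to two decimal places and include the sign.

CAPM benchmark = R_f + β(R_m − R_f) = 5.66% + 1.314 × 6.88% = 14.70032%
α = actual − benchmark = 12.39% − 14.70032% = -2.31%

-2.31%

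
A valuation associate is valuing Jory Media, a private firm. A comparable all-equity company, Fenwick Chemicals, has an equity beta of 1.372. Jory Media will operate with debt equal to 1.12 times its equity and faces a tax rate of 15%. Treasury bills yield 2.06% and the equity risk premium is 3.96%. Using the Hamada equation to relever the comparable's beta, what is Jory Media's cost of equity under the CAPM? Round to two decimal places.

12.67%

β_L = β_U × [1 + (1 − t)(D/E)] = 1.372 × [1 + (1 − 0.15) × 1.12]
    = 1.372 × [1 + 0.85 × 1.12] = 1.372 × 1.9520 = 2.6781
E(R) = R_f + β_L × MRP = 2.06% + 2.6781 × 3.96% = 12.67%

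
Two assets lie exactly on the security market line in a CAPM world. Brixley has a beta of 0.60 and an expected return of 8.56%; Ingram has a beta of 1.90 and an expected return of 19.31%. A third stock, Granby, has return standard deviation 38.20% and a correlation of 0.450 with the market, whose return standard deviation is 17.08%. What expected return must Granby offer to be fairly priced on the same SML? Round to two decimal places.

MRP = (19.31% − 8.56%) / (1.90 − 0.60) = 8.2692%
R_f = 8.56% − 0.60 × 8.2692% = 3.5985%
β_Granby = ρ·σ_i/σ_m = 0.450 × 38.20 / 17.08 = 1.0064
E(R_Granby) = R_f + β × MRP = 3.5985% + 1.0064 × 8.2692% = 11.92%

11.92%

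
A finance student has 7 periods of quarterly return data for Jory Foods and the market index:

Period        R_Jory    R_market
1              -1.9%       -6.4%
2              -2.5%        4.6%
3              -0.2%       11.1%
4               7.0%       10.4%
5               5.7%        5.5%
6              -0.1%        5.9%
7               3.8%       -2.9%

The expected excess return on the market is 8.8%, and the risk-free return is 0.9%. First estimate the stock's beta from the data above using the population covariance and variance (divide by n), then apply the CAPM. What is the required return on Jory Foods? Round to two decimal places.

Mean R_i = (-1.9 − 2.5 − 0.2 + 7.0 + 5.7 − 0.1 + 3.8) / 7 = 1.6857%
Mean R_m = (-6.4 + 4.6 + 11.1 + 10.4 + 5.5 + 5.9 − 2.9) / 7 = 4.0286%
Σ(R_i − R̄_i)(R_m − R̄_m) = 43.4429  ⇒  Cov = 43.4429 / 7 = 6.2061
Σ(R_m − R̄_m)² = 253.3543  ⇒  Var(R_m) = 253.3543 / 7 = 36.1935
β = Cov / Var(R_m) = 6.2061 / 36.1935 = 0.1715
E(R) = R_f + β × MRP = 0.9% + 0.1715 × 8.8% = 2.41%

2.41%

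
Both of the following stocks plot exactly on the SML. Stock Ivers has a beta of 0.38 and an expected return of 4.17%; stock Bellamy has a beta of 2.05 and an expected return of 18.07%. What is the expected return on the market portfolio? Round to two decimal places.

Both satisfy E(R) = R_f + β·MRP, so the slope of the SML is
MRP = (18.07% − 4.17%) / (2.05 − 0.38) = 13.90% / 1.67 = 8.3234%
R_f = E(R_Ivers) − β_Ivers·MRP = 4.17% − 0.38 × 8.3234% = 1.0071%
E(R_m) = R_f + MRP = 1.0071% + 8.3234% = 9.33%

9.33%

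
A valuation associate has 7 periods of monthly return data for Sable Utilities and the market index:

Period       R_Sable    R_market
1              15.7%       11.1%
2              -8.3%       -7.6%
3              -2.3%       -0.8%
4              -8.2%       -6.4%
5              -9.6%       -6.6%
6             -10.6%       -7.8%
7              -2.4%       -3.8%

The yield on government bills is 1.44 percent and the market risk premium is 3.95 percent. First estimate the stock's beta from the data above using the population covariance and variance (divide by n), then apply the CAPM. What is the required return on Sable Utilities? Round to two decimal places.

6.74%

Mean R_i = (15.7 − 8.3 − 2.3 − 8.2 − 9.6 − 10.6 − 2.4) / 7 = -3.6714%
Mean R_m = (11.1 − 7.6 − 0.8 − 6.4 − 6.6 − 7.8 − 3.8) / 7 = -3.1286%
Σ(R_i − R̄_i)(R_m − R̄_m) = 366.4257  ⇒  Cov = 366.4257 / 7 = 52.3465
Σ(R_m − R̄_m)² = 272.8943  ⇒  Var(R_m) = 272.8943 / 7 = 38.9849
β = Cov / Var(R_m) = 52.3465 / 38.9849 = 1.3427
E(R) = R_f + β × MRP = 1.44% + 1.3427 × 3.95% = 6.74%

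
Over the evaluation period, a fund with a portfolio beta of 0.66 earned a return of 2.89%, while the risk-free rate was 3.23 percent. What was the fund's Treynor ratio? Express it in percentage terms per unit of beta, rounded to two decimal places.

-0.52%

Treynor = (R_P − R_f) / β_P = (2.89% − 3.23%) / 0.6600 = -0.34% / 0.6600 = -0.52%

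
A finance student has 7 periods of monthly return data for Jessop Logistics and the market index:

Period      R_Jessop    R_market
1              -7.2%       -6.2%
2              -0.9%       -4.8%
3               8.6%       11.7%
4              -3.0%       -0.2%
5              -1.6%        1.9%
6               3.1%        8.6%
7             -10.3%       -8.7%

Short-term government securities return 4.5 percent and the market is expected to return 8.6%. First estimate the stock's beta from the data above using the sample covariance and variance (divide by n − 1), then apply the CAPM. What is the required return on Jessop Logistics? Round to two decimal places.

7.62%

Mean R_i = (-7.2 − 0.9 + 8.6 − 3.0 − 1.6 + 3.1 − 10.3) / 7 = -1.6143%
Mean R_m = (-6.2 − 4.8 + 11.7 − 0.2 + 1.9 + 8.6 − 8.7) / 7 = 0.3286%
Σ(R_i − R̄_i)(R_m − R̄_m) = 267.1229  ⇒  Cov = 267.1229 / 6 = 44.5205
Σ(R_m − R̄_m)² = 350.9143  ⇒  Var(R_m) = 350.9143 / 6 = 58.4857
β = Cov / Var(R_m) = 44.5205 / 58.4857 = 0.7612
MRP = 8.6% − 4.5% = 4.10%
E(R) = R_f + β × MRP = 4.5% + 0.7612 × 4.1% = 7.62%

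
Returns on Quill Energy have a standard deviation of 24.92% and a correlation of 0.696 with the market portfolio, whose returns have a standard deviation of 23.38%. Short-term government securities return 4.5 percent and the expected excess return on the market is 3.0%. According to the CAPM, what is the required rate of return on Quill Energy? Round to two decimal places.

β = ρ × σ_i / σ_m = 0.696 × 24.92% / 23.38% = 0.7418
E(R) = 4.5% + 0.7418 × 3.0% = 6.73%

6.73%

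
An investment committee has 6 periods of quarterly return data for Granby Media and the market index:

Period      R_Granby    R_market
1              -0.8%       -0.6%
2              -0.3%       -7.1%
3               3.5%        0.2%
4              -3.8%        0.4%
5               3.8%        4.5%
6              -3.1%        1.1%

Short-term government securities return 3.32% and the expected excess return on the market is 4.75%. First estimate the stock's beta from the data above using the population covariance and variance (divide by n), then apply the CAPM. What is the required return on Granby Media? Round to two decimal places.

4.33%

Mean R_i = (-0.8 − 0.3 + 3.5 − 3.8 + 3.8 − 3.1) / 6 = -0.1167%
Mean R_m = (-0.6 − 7.1 + 0.2 + 0.4 + 4.5 + 1.1) / 6 = -0.2500%
Σ(R_i − R̄_i)(R_m − R̄_m) = 15.3050  ⇒  Cov = 15.3050 / 6 = 2.5508
Σ(R_m − R̄_m)² = 72.0550  ⇒  Var(R_m) = 72.0550 / 6 = 12.0092
β = Cov / Var(R_m) = 2.5508 / 12.0092 = 0.2124
E(R) = R_f + β × MRP = 3.32% + 0.2124 × 4.75% = 4.33%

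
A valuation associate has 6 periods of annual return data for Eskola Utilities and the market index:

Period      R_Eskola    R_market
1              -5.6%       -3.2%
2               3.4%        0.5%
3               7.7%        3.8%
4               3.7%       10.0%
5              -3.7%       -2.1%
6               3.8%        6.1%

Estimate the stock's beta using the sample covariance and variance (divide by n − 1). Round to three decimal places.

0.727

Mean R_i = (-5.6 + 3.4 + 7.7 + 3.7 − 3.7 + 3.8) / 6 = 1.5500%
Mean R_m = (-3.2 + 0.5 + 3.8 + 10.0 − 2.1 + 6.1) / 6 = 2.5167%
Σ(R_i − R̄_i)(R_m − R̄_m) = 93.4250  ⇒  Cov = 93.4250 / 5 = 18.6850
Σ(R_m − R̄_m)² = 128.5483  ⇒  Var(R_m) = 128.5483 / 5 = 25.7097
β = Cov / Var(R_m) = 18.6850 / 25.7097 = 0.7268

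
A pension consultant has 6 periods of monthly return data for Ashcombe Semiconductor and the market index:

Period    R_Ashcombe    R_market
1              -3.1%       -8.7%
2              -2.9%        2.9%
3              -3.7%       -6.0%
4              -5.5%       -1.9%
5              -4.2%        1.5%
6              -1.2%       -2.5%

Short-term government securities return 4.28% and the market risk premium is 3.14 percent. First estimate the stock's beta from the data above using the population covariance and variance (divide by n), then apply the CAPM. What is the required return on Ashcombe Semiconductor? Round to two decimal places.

Mean R_i = (-3.1 − 2.9 − 3.7 − 5.5 − 4.2 − 1.2) / 6 = -3.4333%
Mean R_m = (-8.7 + 2.9 − 6.0 − 1.9 + 1.5 − 2.5) / 6 = -2.4500%
Σ(R_i − R̄_i)(R_m − R̄_m) = -2.5600  ⇒  Cov = -2.5600 / 6 = -0.4267
Σ(R_m − R̄_m)² = 96.1950  ⇒  Var(R_m) = 96.1950 / 6 = 16.0325
β = Cov / Var(R_m) = -0.4267 / 16.0325 = -0.0266
E(R) = R_f + β × MRP = 4.28% + -0.0266 × 3.14% = 4.20%

4.20%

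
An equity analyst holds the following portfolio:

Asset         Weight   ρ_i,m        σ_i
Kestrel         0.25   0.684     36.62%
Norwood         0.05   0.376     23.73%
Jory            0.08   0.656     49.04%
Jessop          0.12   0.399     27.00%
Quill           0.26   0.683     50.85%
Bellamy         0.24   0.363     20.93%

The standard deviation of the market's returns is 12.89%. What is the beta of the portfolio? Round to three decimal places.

1.662

β_Kestrel = 0.684 × 36.62% / 12.89% = 1.9432
β_Norwood = 0.376 × 23.73% / 12.89% = 0.6922
β_Jory = 0.656 × 49.04% / 12.89% = 2.4958
β_Jessop = 0.399 × 27.00% / 12.89% = 0.8358
β_Quill = 0.683 × 50.85% / 12.89% = 2.6944
β_Bellamy = 0.363 × 20.93% / 12.89% = 0.5894
β_P = Σ w_i β_i = 0.25×1.9432 + 0.05×0.6922 + 0.08×2.4958 + 0.12×0.8358 + 0.26×2.6944 + 0.24×0.5894 = 1.6624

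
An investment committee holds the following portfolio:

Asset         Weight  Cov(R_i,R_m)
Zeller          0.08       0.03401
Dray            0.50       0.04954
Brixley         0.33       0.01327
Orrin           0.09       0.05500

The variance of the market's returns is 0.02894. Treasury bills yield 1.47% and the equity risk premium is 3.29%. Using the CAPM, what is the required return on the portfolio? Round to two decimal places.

5.66%

β_Zeller = 0.03401 / 0.02894 = 1.1752
β_Dray = 0.04954 / 0.02894 = 1.7118
β_Brixley = 0.01327 / 0.02894 = 0.4585
β_Orrin = 0.05500 / 0.02894 = 1.9005
β_P = Σ w_i β_i = 0.08×1.1752 + 0.50×1.7118 + 0.33×0.4585 + 0.09×1.9005 = 1.2723
E(R_P) = R_f + β_P × MRP = 1.47% + 1.2723 × 3.29% = 5.66%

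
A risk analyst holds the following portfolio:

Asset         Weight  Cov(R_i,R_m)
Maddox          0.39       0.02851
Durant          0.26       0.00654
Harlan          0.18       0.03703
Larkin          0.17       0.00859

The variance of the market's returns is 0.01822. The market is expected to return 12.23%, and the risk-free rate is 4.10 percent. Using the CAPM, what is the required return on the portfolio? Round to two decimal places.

13.45%

β_Maddox = 0.02851 / 0.01822 = 1.5648
β_Durant = 0.00654 / 0.01822 = 0.3589
β_Harlan = 0.03703 / 0.01822 = 2.0324
β_Larkin = 0.00859 / 0.01822 = 0.4715
β_P = Σ w_i β_i = 0.39×1.5648 + 0.26×0.3589 + 0.18×2.0324 + 0.17×0.4715 = 1.1496
MRP = 12.23% − 4.10% = 8.13%
E(R_P) = R_f + β_P × MRP = 4.10% + 1.1496 × 8.13% = 13.45%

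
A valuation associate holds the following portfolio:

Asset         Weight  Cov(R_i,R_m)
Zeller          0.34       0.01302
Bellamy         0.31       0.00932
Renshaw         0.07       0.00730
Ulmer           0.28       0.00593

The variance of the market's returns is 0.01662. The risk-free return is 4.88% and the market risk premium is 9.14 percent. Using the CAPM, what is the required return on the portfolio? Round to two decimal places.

β_Zeller = 0.01302 / 0.01662 = 0.7834
β_Bellamy = 0.00932 / 0.01662 = 0.5608
β_Renshaw = 0.00730 / 0.01662 = 0.4392
β_Ulmer = 0.00593 / 0.01662 = 0.3568
β_P = Σ w_i β_i = 0.34×0.7834 + 0.31×0.5608 + 0.07×0.4392 + 0.28×0.3568 = 0.5709
E(R_P) = R_f + β_P × MRP = 4.88% + 0.5709 × 9.14% = 10.10%

10.10%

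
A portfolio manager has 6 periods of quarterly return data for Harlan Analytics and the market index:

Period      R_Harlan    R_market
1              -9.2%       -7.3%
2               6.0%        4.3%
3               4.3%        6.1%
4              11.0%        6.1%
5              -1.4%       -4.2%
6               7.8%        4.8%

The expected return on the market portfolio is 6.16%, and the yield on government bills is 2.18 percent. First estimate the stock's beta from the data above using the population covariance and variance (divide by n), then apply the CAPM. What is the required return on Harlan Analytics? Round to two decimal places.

6.82%

Mean R_i = (-9.2 + 6.0 + 4.3 + 11.0 − 1.4 + 7.8) / 6 = 3.0833%
Mean R_m = (-7.3 + 4.3 + 6.1 + 6.1 − 4.2 + 4.8) / 6 = 1.6333%
Σ(R_i − R̄_i)(R_m − R̄_m) = 199.3933  ⇒  Cov = 199.3933 / 6 = 33.2322
Σ(R_m − R̄_m)² = 170.8733  ⇒  Var(R_m) = 170.8733 / 6 = 28.4789
β = Cov / Var(R_m) = 33.2322 / 28.4789 = 1.1669
MRP = 6.16% − 2.18% = 3.98%
E(R) = R_f + β × MRP = 2.18% + 1.1669 × 3.98% = 6.82%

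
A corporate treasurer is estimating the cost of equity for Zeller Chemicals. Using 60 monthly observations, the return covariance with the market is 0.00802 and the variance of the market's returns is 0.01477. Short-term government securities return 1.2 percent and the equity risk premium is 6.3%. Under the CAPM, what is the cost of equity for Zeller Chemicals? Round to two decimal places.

β = Cov(R_i, R_m) / Var(R_m) = 0.00802 / 0.01477 = 0.5430
E(R) = R_f + β × MRP = 1.2% + 0.5430 × 6.3% = 4.62%

4.62%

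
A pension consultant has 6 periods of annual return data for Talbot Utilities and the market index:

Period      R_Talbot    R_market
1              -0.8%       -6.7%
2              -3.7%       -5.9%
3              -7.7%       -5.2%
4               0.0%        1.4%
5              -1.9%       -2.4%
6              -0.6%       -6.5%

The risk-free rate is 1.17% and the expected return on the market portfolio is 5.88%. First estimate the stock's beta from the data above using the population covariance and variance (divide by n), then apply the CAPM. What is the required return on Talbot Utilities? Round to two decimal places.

Mean R_i = (-0.8 − 3.7 − 7.7 + 0.0 − 1.9 − 0.6) / 6 = -2.4500%
Mean R_m = (-6.7 − 5.9 − 5.2 + 1.4 − 2.4 − 6.5) / 6 = -4.2167%
Σ(R_i − R̄_i)(R_m − R̄_m) = 13.7050  ⇒  Cov = 13.7050 / 6 = 2.2842
Σ(R_m − R̄_m)² = 50.0283  ⇒  Var(R_m) = 50.0283 / 6 = 8.3381
β = Cov / Var(R_m) = 2.2842 / 8.3381 = 0.2739
MRP = 5.88% − 1.17% = 4.71%
E(R) = R_f + β × MRP = 1.17% + 0.2739 × 4.71% = 2.46%

2.46%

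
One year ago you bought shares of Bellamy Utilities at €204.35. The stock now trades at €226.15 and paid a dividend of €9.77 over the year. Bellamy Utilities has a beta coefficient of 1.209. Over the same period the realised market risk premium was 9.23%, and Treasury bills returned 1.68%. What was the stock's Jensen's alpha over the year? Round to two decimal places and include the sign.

Realised HPR = (P1 + D1 − P0) / P0 = (226.15 + 9.77 − 204.35) / 204.35 = 31.57 / 204.35 = 15.4490%
CAPM required = R_f + β·MRP = 1.68% + 1.209 × 9.23% = 12.83907%
α = realised − required = 15.4490% − 12.83907% = +2.61%

+2.61%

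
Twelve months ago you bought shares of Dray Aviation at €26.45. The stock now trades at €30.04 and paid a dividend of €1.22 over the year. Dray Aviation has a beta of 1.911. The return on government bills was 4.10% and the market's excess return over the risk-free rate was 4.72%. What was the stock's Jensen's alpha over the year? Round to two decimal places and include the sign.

Realised HPR = (P1 + D1 − P0) / P0 = (30.04 + 1.22 − 26.45) / 26.45 = 4.81 / 26.45 = 18.1853%
CAPM required = R_f + β·MRP = 4.10% + 1.911 × 4.72% = 13.11992%
α = realised − required = 18.1853% − 13.11992% = +5.07%

+5.07%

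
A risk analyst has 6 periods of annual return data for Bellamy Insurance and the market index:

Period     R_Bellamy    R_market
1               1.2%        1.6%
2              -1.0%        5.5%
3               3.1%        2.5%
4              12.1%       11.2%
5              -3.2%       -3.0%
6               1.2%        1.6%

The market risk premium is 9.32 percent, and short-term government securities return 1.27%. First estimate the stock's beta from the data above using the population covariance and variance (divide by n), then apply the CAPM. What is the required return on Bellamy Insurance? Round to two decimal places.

10.14%

Mean R_i = (1.2 − 1.0 + 3.1 + 12.1 − 3.2 + 1.2) / 6 = 2.2333%
Mean R_m = (1.6 + 5.5 + 2.5 + 11.2 − 3.0 + 1.6) / 6 = 3.2333%
Σ(R_i − R̄_i)(R_m − R̄_m) = 107.8833  ⇒  Cov = 107.8833 / 6 = 17.9806
Σ(R_m − R̄_m)² = 113.3333  ⇒  Var(R_m) = 113.3333 / 6 = 18.8889
β = Cov / Var(R_m) = 17.9806 / 18.8889 = 0.9519
E(R) = R_f + β × MRP = 1.27% + 0.9519 × 9.32% = 10.14%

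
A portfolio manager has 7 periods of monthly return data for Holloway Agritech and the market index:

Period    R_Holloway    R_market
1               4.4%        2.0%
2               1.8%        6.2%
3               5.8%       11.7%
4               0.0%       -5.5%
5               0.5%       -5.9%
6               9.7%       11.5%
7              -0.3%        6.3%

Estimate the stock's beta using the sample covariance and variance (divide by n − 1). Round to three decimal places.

Mean R_i = (4.4 + 1.8 + 5.8 + 0.0 + 0.5 + 9.7 − 0.3) / 7 = 3.1286%
Mean R_m = (2.0 + 6.2 + 11.7 − 5.5 − 5.9 + 11.5 + 6.3) / 7 = 3.7571%
Σ(R_i − R̄_i)(R_m − R̄_m) = 112.2486  ⇒  Cov = 112.2486 / 6 = 18.7081
Σ(R_m − R̄_m)² = 317.5171  ⇒  Var(R_m) = 317.5171 / 6 = 52.9195
β = Cov / Var(R_m) = 18.7081 / 52.9195 = 0.3535

0.354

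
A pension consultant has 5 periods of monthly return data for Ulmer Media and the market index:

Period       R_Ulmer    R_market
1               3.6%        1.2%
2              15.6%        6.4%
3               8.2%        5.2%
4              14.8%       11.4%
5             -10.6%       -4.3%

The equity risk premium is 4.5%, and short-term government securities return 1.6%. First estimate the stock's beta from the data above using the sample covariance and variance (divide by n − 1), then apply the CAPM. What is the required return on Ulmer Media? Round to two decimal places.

9.24%

Mean R_i = (3.6 + 15.6 + 8.2 + 14.8 − 10.6) / 5 = 6.3200%
Mean R_m = (1.2 + 6.4 + 5.2 + 11.4 − 4.3) / 5 = 3.9800%
Σ(R_i − R̄_i)(R_m − R̄_m) = 235.3320  ⇒  Cov = 235.3320 / 4 = 58.8330
Σ(R_m − R̄_m)² = 138.6880  ⇒  Var(R_m) = 138.6880 / 4 = 34.6720
β = Cov / Var(R_m) = 58.8330 / 34.6720 = 1.6968
E(R) = R_f + β × MRP = 1.6% + 1.6968 × 4.5% = 9.24%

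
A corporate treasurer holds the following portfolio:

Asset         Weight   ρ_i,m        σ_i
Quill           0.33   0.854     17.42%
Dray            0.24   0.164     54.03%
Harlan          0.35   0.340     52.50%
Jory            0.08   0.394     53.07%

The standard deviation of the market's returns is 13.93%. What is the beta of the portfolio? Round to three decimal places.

β_Quill = 0.854 × 17.42% / 13.93% = 1.0680
β_Dray = 0.164 × 54.03% / 13.93% = 0.6361
β_Harlan = 0.340 × 52.50% / 13.93% = 1.2814
β_Jory = 0.394 × 53.07% / 13.93% = 1.5010
β_P = Σ w_i β_i = 0.33×1.0680 + 0.24×0.6361 + 0.35×1.2814 + 0.08×1.5010 = 1.0737

1.074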